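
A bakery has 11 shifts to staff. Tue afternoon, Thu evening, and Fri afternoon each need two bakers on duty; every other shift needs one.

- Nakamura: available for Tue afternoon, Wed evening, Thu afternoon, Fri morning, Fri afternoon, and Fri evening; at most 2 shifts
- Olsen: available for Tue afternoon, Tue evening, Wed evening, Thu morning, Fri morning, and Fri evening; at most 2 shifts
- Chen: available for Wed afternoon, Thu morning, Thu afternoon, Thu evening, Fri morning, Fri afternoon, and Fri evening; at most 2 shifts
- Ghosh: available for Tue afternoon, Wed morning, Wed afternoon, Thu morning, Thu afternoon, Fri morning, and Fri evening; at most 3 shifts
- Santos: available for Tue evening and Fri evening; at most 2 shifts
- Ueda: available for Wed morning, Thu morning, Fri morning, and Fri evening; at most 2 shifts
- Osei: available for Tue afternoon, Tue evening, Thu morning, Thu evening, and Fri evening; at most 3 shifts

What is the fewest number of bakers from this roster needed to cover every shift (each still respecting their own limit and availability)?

6

14 slots to fill and no one can take more than 3, so at least ⌈14/3⌉ = 5 bakers are needed.
Any 5 bakers together have capacity at most 3+3+2+2+2 = 12 < 14 slots, so 5 can never suffice.
Nakamura, Olsen, Chen, Ghosh, Santos, and Osei alone can cover everything: Tue afternoon→Olsen+Osei, Tue evening→Santos, Wed morning→Ghosh, Wed afternoon→Ghosh, Wed evening→Nakamura, Thu morning→Osei, Thu afternoon→Ghosh, Thu evening→Chen+Osei, Fri morning→Olsen, Fri afternoon→Nakamura+Chen, Fri evening→Santos.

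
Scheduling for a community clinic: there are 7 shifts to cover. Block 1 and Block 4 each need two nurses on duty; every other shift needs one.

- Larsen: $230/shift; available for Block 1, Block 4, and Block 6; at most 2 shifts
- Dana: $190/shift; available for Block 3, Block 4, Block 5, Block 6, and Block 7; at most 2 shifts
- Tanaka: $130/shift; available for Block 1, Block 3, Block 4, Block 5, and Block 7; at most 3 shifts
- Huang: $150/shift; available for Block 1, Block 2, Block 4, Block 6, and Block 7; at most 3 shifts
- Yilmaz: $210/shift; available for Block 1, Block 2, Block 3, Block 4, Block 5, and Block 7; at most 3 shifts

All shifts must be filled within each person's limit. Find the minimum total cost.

$1430

Picking the cheapest available nurse for each shift independently would cost $1250, but that ignores the shift limits.
An optimal schedule: Block 1→Tanaka+Huang, Block 2→Huang, Block 3→Tanaka, Block 4→Dana+Yilmaz, Block 5→Tanaka, Block 6→Huang, Block 7→Dana.
Total: 130 + 150 + 150 + 130 + 190 + 210 + 130 + 150 + 190 = $1430.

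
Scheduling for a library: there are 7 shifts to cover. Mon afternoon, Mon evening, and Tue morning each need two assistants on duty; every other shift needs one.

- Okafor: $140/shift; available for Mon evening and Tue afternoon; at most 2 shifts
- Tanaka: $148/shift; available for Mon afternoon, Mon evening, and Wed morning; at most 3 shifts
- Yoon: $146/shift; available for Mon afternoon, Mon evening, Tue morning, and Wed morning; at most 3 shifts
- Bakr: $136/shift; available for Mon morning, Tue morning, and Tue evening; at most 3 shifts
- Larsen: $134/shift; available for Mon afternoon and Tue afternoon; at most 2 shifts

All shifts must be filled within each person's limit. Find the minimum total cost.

$1402

Mon morning can only be covered by Bakr, so that assignment is forced.
Tue morning can only be covered by Yoon and Bakr, so that assignment is forced.
Tue evening can only be covered by Bakr, so that assignment is forced.
Picking the cheapest available assistant for each shift independently would cost $1400, but that ignores the shift limits.
An optimal schedule: Mon morning→Bakr, Mon afternoon→Larsen+Yoon, Mon evening→Okafor+Tanaka, Tue morning→Bakr+Yoon, Tue afternoon→Larsen, Tue evening→Bakr, Wed morning→Yoon.
Total: 136 + 134 + 146 + 140 + 148 + 136 + 146 + 134 + 136 + 146 = $1402.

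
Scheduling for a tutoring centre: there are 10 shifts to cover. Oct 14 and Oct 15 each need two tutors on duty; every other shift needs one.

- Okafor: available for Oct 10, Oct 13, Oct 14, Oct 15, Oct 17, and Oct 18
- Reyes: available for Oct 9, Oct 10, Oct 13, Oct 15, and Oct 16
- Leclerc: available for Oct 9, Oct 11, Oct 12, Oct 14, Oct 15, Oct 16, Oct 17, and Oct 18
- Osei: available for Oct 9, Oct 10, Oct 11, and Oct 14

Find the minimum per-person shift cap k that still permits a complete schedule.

With 4 tutors and 12 worker-slots to fill, someone must work at least ⌈12/4⌉ = 3 shifts, so k ≥ 3.
k = 3 works: Oct 9→Osei, Oct 10→Osei, Oct 11→Leclerc, Oct 12→Leclerc, Oct 13→Reyes, Oct 14→Okafor+Osei, Oct 15→Reyes+Leclerc, Oct 16→Reyes, Oct 17→Okafor, Oct 18→Okafor.
Loads: Okafor 3, Reyes 3, Leclerc 3, Osei 3 — all ≤ 3.

3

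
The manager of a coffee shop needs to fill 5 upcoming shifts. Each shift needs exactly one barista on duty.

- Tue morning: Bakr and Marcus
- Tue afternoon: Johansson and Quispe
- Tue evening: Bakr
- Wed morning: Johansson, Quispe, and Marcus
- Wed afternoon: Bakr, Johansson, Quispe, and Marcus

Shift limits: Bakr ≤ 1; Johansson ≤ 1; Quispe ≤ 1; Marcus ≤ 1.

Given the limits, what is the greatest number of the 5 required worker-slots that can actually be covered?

Total capacity across all baristas is 1+1+1+1 = 4, and 5 slots are needed, so at most 4 can be filled.
An assignment achieving 4: Tue morning→Marcus, Tue afternoon→Johansson, Tue evening→Bakr, Wed morning→Quispe.
Loads: Bakr 1/1, Johansson 1/1, Quispe 1/1, Marcus 1/1.

4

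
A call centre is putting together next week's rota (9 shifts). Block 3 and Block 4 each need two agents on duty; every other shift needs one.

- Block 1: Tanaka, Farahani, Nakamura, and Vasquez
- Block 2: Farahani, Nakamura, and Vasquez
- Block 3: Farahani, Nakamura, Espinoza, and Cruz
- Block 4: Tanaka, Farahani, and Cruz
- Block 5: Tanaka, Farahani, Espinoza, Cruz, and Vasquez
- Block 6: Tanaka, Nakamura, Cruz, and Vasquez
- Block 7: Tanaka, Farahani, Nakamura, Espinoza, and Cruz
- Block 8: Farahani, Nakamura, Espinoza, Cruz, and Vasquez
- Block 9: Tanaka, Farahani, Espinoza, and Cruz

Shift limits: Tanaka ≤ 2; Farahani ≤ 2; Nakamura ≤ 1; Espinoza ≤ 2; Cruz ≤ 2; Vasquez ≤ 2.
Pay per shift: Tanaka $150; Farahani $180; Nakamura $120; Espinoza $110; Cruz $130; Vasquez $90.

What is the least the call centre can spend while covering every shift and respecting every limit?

$1440

Picking the cheapest available agent for each shift independently would cost $1180, but that ignores the shift limits.
An optimal schedule: Block 1→Tanaka, Block 2→Farahani, Block 3→Espinoza+Cruz, Block 4→Tanaka+Farahani, Block 5→Vasquez, Block 6→Nakamura, Block 7→Cruz, Block 8→Vasquez, Block 9→Espinoza.
Total: 150 + 180 + 110 + 130 + 150 + 180 + 90 + 120 + 130 + 90 + 110 = $1440.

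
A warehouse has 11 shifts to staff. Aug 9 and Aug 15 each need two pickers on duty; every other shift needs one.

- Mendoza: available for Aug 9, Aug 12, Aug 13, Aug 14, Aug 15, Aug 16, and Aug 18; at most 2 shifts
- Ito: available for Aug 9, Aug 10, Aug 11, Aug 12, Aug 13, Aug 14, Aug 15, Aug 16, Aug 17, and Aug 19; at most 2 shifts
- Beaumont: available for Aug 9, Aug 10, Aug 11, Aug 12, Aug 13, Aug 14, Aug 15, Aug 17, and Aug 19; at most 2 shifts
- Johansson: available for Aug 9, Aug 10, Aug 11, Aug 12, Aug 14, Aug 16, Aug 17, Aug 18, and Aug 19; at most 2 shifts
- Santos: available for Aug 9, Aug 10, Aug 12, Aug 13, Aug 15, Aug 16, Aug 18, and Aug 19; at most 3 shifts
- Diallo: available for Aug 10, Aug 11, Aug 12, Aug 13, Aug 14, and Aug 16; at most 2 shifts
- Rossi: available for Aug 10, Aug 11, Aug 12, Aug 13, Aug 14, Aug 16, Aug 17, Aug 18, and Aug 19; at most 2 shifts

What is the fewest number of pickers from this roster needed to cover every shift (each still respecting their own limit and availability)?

6

13 slots to fill and no one can take more than 3, so at least ⌈13/3⌉ = 5 pickers are needed.
Any 5 pickers together have capacity at most 3+2+2+2+2 = 11 < 13 slots, so 5 can never suffice.
Mendoza, Ito, Beaumont, Johansson, Santos, and Diallo alone can cover everything: Aug 9→Johansson+Santos, Aug 10→Beaumont, Aug 11→Ito, Aug 12→Diallo, Aug 13→Santos, Aug 14→Johansson, Aug 15→Mendoza+Santos, Aug 16→Diallo, Aug 17→Ito, Aug 18→Mendoza, Aug 19→Beaumont.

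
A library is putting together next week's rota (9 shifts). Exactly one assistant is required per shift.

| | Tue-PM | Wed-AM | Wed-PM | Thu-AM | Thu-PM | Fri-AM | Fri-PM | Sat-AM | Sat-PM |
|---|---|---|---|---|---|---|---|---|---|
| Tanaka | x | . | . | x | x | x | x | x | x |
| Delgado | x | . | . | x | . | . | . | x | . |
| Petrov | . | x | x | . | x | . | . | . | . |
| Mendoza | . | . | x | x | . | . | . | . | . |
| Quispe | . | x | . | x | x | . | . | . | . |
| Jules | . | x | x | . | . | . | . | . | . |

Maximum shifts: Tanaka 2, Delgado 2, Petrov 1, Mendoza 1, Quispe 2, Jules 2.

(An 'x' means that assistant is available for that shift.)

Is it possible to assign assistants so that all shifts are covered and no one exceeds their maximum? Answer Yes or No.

No

Total capacity is 10 and 9 slots are needed, so capacity alone doesn't rule it out.
Shifts {Fri-AM, Fri-PM, Sat-PM} need 3 worker-slots in total, but the assistants available for any of those shifts (Tanaka) can supply at most 2 among them. So no valid schedule exists.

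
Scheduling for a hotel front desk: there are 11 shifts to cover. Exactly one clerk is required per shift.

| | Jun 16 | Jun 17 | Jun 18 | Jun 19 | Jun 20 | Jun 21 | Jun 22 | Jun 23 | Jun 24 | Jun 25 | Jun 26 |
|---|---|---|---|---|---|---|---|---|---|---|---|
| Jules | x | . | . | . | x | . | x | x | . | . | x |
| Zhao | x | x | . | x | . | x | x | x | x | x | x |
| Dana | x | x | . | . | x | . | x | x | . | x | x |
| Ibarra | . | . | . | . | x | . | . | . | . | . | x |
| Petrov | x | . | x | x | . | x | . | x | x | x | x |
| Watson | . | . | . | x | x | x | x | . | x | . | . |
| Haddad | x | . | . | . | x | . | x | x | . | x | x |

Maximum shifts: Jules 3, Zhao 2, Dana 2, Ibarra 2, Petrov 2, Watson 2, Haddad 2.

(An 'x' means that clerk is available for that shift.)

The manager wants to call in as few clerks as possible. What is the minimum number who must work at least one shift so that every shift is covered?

5

11 slots to fill and no one can take more than 3, so at least ⌈11/3⌉ = 4 clerks are needed.
Any 4 clerks together have capacity at most 3+2+2+2 = 9 < 11 slots, so 4 can never suffice.
Jules, Zhao, Dana, Ibarra, and Petrov alone can cover everything: Jun 16→Jules, Jun 17→Dana, Jun 18→Petrov, Jun 19→Zhao, Jun 20→Ibarra, Jun 21→Zhao, Jun 22→Jules, Jun 23→Jules, Jun 24→Petrov, Jun 25→Dana, Jun 26→Ibarra.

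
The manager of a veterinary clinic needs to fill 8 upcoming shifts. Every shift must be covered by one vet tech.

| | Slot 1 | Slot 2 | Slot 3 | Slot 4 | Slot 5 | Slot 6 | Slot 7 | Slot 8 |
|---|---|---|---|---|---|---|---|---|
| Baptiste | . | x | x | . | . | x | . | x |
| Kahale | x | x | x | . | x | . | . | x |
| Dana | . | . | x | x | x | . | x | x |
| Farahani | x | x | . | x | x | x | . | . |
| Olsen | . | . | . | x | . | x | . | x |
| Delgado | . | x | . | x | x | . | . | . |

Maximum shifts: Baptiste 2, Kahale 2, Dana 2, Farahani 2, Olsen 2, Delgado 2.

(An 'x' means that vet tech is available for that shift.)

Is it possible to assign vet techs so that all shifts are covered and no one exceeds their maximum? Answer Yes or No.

Yes

Slot 7 can only be covered by Dana, so that assignment is forced.
One valid schedule: Slot 1→Kahale, Slot 2→Kahale, Slot 3→Baptiste, Slot 4→Dana, Slot 5→Farahani, Slot 6→Baptiste, Slot 7→Dana, Slot 8→Olsen.
Loads: Baptiste 2/2, Kahale 2/2, Dana 2/2, Farahani 1/2, Olsen 1/2, Delgado 0/2 — all within limits.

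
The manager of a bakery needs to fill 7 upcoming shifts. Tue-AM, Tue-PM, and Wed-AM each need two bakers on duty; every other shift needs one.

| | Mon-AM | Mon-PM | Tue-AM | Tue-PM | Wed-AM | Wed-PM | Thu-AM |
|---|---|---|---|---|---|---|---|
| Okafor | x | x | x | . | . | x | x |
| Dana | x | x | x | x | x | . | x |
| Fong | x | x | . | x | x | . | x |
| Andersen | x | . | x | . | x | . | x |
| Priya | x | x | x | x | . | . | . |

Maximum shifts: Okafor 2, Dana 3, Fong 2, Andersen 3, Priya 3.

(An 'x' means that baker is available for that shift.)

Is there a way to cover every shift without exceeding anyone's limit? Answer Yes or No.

Wed-PM can only be covered by Okafor, so that assignment is forced.
One valid schedule: Mon-AM→Andersen, Mon-PM→Okafor, Tue-AM→Andersen+Priya, Tue-PM→Dana+Fong, Wed-AM→Dana+Fong, Wed-PM→Okafor, Thu-AM→Dana.
Loads: Okafor 2/2, Dana 3/3, Fong 2/2, Andersen 2/3, Priya 1/3 — all within limits.

Yes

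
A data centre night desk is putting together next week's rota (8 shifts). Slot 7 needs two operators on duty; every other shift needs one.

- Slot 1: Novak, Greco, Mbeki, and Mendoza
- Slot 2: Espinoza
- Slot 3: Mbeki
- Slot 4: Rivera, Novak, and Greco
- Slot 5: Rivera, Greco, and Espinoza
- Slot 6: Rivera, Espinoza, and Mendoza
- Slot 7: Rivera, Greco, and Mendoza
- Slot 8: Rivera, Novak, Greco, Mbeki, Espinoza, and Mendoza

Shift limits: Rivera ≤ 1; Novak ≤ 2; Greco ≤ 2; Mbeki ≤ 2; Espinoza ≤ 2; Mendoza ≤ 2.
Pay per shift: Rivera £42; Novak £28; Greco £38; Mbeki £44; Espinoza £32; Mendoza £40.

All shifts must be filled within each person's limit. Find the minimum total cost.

Slot 2 can only be covered by Espinoza, so that assignment is forced.
Slot 3 can only be covered by Mbeki, so that assignment is forced.
Picking the cheapest available operator for each shift independently would cost £302, but that ignores the shift limits.
An optimal schedule: Slot 1→Novak, Slot 2→Espinoza, Slot 3→Mbeki, Slot 4→Novak, Slot 5→Espinoza, Slot 6→Mendoza, Slot 7→Greco+Mendoza, Slot 8→Greco.
Total: 28 + 32 + 44 + 28 + 32 + 40 + 38 + 40 + 38 = £320.

£320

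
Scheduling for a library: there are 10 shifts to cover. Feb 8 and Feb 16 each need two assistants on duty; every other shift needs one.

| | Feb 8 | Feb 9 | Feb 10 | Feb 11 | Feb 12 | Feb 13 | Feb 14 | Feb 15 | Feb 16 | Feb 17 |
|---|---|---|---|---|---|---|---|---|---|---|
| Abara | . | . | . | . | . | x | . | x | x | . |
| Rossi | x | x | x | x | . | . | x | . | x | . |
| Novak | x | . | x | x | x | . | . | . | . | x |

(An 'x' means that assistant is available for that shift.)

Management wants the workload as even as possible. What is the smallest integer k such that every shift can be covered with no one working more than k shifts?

With 3 assistants and 12 worker-slots to fill, someone must work at least ⌈12/3⌉ = 4 shifts, so k ≥ 4.
k = 4 is infeasible (exhaustive check).
k = 5 works: Feb 8→Rossi+Novak, Feb 9→Rossi, Feb 10→Rossi, Feb 11→Novak, Feb 12→Novak, Feb 13→Abara, Feb 14→Rossi, Feb 15→Abara, Feb 16→Abara+Rossi, Feb 17→Novak.
Loads: Abara 3, Rossi 5, Novak 4 — all ≤ 5.

5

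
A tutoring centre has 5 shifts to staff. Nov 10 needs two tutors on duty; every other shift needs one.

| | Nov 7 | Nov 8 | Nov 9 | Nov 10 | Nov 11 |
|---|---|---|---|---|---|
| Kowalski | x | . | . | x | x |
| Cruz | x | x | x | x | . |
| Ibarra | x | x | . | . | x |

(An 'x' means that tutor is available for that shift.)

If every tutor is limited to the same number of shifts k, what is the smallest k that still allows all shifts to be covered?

With 3 tutors and 6 worker-slots to fill, someone must work at least ⌈6/3⌉ = 2 shifts, so k ≥ 2.
k = 2 works: Nov 7→Ibarra, Nov 8→Ibarra, Nov 9→Cruz, Nov 10→Kowalski+Cruz, Nov 11→Kowalski.
Loads: Kowalski 2, Cruz 2, Ibarra 2 — all ≤ 2.

2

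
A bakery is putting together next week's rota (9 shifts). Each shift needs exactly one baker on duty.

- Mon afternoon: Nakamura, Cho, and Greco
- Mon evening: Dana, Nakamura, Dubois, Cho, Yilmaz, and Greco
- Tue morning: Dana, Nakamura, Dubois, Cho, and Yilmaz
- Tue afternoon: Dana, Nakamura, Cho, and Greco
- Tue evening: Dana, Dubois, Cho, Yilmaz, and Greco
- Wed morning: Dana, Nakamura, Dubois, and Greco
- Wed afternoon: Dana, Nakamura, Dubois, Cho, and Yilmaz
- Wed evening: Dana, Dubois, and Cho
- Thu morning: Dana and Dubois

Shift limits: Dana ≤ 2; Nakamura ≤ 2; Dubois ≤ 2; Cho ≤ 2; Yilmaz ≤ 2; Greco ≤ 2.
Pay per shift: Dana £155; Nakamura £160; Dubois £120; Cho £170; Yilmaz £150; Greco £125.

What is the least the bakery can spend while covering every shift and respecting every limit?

£1260

Picking the cheapest available baker for each shift independently would cost £1090, but that ignores the shift limits.
An optimal schedule: Mon afternoon→Greco, Mon evening→Nakamura, Tue morning→Yilmaz, Tue afternoon→Greco, Tue evening→Yilmaz, Wed morning→Dana, Wed afternoon→Dana, Wed evening→Dubois, Thu morning→Dubois.
Total: 125 + 160 + 150 + 125 + 150 + 155 + 155 + 120 + 120 = £1260.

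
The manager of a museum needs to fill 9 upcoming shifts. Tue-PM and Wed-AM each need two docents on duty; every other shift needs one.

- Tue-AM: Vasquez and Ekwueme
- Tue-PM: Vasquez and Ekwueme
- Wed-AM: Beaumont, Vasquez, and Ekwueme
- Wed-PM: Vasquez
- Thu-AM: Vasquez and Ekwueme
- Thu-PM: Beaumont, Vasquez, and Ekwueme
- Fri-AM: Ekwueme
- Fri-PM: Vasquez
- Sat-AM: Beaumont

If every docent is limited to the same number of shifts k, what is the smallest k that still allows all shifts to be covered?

4

With 3 docents and 11 worker-slots to fill, someone must work at least ⌈11/3⌉ = 4 shifts, so k ≥ 4.
k = 4 works: Tue-AM→Vasquez, Tue-PM→Vasquez+Ekwueme, Wed-AM→Beaumont+Ekwueme, Wed-PM→Vasquez, Thu-AM→Ekwueme, Thu-PM→Beaumont, Fri-AM→Ekwueme, Fri-PM→Vasquez, Sat-AM→Beaumont.
Loads: Beaumont 3, Vasquez 4, Ekwueme 4 — all ≤ 4.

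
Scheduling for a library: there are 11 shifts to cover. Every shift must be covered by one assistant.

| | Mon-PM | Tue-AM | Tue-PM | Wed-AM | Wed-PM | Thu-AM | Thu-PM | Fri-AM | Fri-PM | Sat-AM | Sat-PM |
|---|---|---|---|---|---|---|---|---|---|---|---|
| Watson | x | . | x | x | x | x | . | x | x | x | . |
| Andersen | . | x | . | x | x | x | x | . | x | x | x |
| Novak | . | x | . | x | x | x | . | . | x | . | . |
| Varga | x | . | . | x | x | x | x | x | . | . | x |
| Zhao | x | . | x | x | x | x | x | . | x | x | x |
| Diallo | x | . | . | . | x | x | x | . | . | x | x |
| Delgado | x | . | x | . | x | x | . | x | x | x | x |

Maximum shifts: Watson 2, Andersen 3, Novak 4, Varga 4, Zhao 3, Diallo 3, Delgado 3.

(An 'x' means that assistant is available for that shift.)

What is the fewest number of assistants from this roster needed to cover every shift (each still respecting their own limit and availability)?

11 slots to fill and no one can take more than 4, so at least ⌈11/4⌉ = 3 assistants are needed.
Novak, Varga, and Zhao alone can cover everything: Mon-PM→Varga, Tue-AM→Novak, Tue-PM→Zhao, Wed-AM→Novak, Wed-PM→Novak, Thu-AM→Zhao, Thu-PM→Varga, Fri-AM→Varga, Fri-PM→Novak, Sat-AM→Zhao, Sat-PM→Varga.

3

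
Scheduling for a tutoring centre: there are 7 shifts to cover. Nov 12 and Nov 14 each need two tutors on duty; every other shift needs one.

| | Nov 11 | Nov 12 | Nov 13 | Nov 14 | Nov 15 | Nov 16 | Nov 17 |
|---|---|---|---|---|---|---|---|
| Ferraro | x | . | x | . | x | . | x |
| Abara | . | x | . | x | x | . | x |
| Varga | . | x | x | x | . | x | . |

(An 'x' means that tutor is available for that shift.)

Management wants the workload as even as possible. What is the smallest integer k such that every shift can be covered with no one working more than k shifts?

With 3 tutors and 9 worker-slots to fill, someone must work at least ⌈9/3⌉ = 3 shifts, so k ≥ 3.
k = 3 works: Nov 11→Ferraro, Nov 12→Abara+Varga, Nov 13→Ferraro, Nov 14→Abara+Varga, Nov 15→Ferraro, Nov 16→Varga, Nov 17→Abara.
Loads: Ferraro 3, Abara 3, Varga 3 — all ≤ 3.

3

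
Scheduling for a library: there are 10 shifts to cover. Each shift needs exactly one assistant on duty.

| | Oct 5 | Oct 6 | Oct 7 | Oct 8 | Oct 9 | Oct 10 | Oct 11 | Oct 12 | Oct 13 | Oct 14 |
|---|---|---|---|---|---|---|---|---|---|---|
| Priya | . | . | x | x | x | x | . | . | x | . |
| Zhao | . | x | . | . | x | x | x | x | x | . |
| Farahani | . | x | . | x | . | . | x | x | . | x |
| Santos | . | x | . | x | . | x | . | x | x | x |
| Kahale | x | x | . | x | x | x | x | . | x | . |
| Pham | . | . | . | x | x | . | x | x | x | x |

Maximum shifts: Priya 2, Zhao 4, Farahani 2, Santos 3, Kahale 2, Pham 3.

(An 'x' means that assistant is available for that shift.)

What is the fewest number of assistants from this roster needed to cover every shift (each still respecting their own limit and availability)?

10 slots to fill and no one can take more than 4, so at least ⌈10/4⌉ = 3 assistants are needed.
No set of 3 assistants can cover every shift (each such set leaves at least one shift with no one available or exceeds a cap).
Priya, Zhao, Farahani, and Kahale alone can cover everything: Oct 5→Kahale, Oct 6→Zhao, Oct 7→Priya, Oct 8→Priya, Oct 9→Zhao, Oct 10→Zhao, Oct 11→Farahani, Oct 12→Zhao, Oct 13→Kahale, Oct 14→Farahani.

4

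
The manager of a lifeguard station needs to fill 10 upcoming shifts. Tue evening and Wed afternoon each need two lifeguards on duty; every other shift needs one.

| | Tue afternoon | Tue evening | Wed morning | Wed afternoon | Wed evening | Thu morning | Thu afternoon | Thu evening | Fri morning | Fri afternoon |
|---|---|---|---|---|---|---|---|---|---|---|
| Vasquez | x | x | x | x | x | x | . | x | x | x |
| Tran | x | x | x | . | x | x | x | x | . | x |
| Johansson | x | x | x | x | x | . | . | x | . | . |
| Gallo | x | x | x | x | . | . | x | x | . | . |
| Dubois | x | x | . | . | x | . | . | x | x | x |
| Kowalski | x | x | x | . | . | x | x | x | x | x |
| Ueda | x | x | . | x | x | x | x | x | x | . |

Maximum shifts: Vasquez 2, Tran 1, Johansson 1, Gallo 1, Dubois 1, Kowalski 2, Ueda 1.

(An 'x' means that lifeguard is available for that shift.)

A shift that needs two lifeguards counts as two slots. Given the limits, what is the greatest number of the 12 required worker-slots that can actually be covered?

Total capacity across all lifeguards is 2+1+1+1+1+2+1 = 9, and 12 slots are needed, so at most 9 can be filled.
An assignment achieving 9: Tue afternoon→Kowalski, Wed morning→Gallo, Wed afternoon→Vasquez+Johansson, Wed evening→Ueda, Thu morning→Vasquez, Thu afternoon→Tran, Fri morning→Dubois, Fri afternoon→Kowalski.
Loads: Vasquez 2/2, Tran 1/1, Johansson 1/1, Gallo 1/1, Dubois 1/1, Kowalski 2/2, Ueda 1/1.

9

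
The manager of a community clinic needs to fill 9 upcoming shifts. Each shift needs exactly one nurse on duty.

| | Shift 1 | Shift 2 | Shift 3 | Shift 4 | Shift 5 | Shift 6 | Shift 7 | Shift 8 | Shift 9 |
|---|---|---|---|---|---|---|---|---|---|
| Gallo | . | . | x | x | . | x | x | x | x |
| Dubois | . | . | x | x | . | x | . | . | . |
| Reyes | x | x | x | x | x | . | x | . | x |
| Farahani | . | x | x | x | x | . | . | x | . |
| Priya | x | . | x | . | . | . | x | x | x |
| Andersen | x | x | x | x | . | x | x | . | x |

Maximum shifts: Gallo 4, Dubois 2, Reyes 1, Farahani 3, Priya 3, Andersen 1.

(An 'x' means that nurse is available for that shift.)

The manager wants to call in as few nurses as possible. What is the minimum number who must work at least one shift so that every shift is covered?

3

9 slots to fill and no one can take more than 4, so at least ⌈9/4⌉ = 3 nurses are needed.
Gallo, Farahani, and Priya alone can cover everything: Shift 1→Priya, Shift 2→Farahani, Shift 3→Farahani, Shift 4→Gallo, Shift 5→Farahani, Shift 6→Gallo, Shift 7→Gallo, Shift 8→Priya, Shift 9→Gallo.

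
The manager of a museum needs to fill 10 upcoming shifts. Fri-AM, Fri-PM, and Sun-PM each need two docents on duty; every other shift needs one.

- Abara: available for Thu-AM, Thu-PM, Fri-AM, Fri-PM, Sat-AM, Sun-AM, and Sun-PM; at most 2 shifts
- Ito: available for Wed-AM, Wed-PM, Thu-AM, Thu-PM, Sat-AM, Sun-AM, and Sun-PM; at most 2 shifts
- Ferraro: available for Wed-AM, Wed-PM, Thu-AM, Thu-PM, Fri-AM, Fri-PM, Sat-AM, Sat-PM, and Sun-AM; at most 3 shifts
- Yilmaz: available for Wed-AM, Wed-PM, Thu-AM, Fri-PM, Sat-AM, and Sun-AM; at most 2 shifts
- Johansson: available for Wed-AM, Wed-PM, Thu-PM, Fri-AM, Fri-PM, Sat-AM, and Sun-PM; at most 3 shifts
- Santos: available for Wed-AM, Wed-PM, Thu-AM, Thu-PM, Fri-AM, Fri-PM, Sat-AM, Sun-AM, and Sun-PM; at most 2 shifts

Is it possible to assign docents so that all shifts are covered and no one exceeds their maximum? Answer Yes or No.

Sat-PM can only be covered by Ferraro, so that assignment is forced.
One valid schedule: Wed-AM→Ito, Wed-PM→Ito, Thu-AM→Abara, Thu-PM→Abara, Fri-AM→Ferraro+Johansson, Fri-PM→Yilmaz+Johansson, Sat-AM→Yilmaz, Sat-PM→Ferraro, Sun-AM→Ferraro, Sun-PM→Johansson+Santos.
Loads: Abara 2/2, Ito 2/2, Ferraro 3/3, Yilmaz 2/2, Johansson 3/3, Santos 1/2 — all within limits.

Yes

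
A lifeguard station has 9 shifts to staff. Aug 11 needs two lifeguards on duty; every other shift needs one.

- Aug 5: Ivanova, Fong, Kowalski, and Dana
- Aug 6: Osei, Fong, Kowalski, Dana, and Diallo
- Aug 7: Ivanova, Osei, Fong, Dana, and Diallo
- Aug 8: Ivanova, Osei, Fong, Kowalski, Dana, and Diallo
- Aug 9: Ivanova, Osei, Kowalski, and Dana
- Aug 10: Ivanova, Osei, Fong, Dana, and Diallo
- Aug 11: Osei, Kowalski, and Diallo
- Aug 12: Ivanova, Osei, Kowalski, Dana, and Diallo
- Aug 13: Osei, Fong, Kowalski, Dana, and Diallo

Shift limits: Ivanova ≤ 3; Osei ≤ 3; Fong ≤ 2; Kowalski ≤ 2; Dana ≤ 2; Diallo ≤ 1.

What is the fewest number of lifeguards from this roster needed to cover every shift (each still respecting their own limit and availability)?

10 slots to fill and no one can take more than 3, so at least ⌈10/3⌉ = 4 lifeguards are needed.
Ivanova, Osei, Fong, and Kowalski alone can cover everything: Aug 5→Ivanova, Aug 6→Osei, Aug 7→Ivanova, Aug 8→Fong, Aug 9→Ivanova, Aug 10→Osei, Aug 11→Osei+Kowalski, Aug 12→Kowalski, Aug 13→Fong.

4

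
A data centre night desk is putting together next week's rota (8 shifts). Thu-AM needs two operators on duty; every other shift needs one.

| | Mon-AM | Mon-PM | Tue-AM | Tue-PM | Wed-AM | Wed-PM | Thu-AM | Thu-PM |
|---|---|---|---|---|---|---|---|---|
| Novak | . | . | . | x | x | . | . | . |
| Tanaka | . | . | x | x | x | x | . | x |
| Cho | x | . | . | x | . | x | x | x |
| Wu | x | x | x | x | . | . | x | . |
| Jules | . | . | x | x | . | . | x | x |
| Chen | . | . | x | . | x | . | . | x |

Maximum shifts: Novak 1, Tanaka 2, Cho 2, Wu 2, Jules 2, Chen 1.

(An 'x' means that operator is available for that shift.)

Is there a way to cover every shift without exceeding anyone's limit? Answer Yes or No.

Mon-PM can only be covered by Wu, so that assignment is forced.
One valid schedule: Mon-AM→Cho, Mon-PM→Wu, Tue-AM→Tanaka, Tue-PM→Jules, Wed-AM→Novak, Wed-PM→Tanaka, Thu-AM→Cho+Wu, Thu-PM→Jules.
Loads: Novak 1/1, Tanaka 2/2, Cho 2/2, Wu 2/2, Jules 2/2, Chen 0/1 — all within limits.

Yes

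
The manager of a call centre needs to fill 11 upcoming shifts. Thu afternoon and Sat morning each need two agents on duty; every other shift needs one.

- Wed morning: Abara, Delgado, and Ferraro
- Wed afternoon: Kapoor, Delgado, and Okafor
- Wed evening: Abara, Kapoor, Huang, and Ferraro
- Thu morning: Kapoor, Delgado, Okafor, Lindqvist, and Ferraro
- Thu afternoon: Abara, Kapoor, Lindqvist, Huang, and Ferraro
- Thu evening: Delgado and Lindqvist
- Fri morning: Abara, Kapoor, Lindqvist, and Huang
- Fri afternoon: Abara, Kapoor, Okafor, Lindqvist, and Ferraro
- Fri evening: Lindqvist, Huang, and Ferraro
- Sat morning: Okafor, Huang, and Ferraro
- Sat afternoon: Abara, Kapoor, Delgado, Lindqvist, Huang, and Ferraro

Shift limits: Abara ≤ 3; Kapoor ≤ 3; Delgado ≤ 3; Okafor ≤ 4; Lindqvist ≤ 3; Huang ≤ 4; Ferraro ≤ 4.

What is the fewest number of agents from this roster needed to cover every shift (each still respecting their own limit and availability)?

4

13 slots to fill and no one can take more than 4, so at least ⌈13/4⌉ = 4 agents are needed.
Abara, Delgado, Okafor, and Huang alone can cover everything: Wed morning→Abara, Wed afternoon→Delgado, Wed evening→Abara, Thu morning→Okafor, Thu afternoon→Abara+Huang, Thu evening→Delgado, Fri morning→Huang, Fri afternoon→Okafor, Fri evening→Huang, Sat morning→Okafor+Huang, Sat afternoon→Delgado.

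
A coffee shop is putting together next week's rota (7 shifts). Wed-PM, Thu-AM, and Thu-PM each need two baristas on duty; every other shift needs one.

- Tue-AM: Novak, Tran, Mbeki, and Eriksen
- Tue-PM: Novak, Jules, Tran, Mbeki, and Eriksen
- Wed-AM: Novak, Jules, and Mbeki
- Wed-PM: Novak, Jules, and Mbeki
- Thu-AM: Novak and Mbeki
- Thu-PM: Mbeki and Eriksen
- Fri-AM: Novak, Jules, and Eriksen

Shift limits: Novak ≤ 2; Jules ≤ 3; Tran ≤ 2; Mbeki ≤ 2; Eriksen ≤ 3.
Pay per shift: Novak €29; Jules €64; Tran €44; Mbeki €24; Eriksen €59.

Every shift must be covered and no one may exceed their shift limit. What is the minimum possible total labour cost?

€440

Thu-AM can only be covered by Novak and Mbeki, so that assignment is forced.
Thu-PM can only be covered by Mbeki and Eriksen, so that assignment is forced.
Picking the cheapest available barista for each shift independently would cost €290, but that ignores the shift limits.
An optimal schedule: Tue-AM→Tran, Tue-PM→Tran, Wed-AM→Jules, Wed-PM→Novak+Jules, Thu-AM→Mbeki+Novak, Thu-PM→Mbeki+Eriksen, Fri-AM→Eriksen.
Total: 44 + 44 + 64 + 29 + 64 + 24 + 29 + 24 + 59 + 59 = €440.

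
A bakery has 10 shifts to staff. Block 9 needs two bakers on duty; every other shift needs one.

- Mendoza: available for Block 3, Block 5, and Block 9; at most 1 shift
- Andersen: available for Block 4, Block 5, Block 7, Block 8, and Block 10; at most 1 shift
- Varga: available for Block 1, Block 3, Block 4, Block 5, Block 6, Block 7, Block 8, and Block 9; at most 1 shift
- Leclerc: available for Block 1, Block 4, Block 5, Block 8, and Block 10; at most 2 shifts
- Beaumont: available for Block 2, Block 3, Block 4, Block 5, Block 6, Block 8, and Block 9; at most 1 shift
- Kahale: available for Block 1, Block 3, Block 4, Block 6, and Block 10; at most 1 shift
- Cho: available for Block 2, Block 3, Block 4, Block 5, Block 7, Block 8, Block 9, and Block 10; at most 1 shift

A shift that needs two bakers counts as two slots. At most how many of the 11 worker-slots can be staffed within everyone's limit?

8

Total capacity across all bakers is 1+1+1+2+1+1+1 = 8, and 11 slots are needed, so at most 8 can be filled.
An assignment achieving 8: Block 1→Varga, Block 2→Beaumont, Block 6→Kahale, Block 7→Andersen, Block 8→Leclerc, Block 9→Mendoza+Cho, Block 10→Leclerc.
Loads: Mendoza 1/1, Andersen 1/1, Varga 1/1, Leclerc 2/2, Beaumont 1/1, Kahale 1/1, Cho 1/1.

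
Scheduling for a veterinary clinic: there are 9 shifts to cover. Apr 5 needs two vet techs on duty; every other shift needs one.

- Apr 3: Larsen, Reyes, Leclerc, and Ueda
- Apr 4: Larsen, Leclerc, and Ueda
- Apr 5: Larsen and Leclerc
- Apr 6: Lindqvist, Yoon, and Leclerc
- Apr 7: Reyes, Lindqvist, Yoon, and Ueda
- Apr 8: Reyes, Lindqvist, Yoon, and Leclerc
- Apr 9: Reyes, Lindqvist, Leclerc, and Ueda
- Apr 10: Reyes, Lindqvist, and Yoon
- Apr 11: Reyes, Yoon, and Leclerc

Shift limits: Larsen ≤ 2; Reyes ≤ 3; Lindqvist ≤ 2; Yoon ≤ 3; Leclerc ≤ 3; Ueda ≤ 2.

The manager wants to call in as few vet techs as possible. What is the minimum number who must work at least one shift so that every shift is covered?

4

10 slots to fill and no one can take more than 3, so at least ⌈10/3⌉ = 4 vet techs are needed.
Larsen, Reyes, Lindqvist, and Leclerc alone can cover everything: Apr 3→Leclerc, Apr 4→Larsen, Apr 5→Larsen+Leclerc, Apr 6→Lindqvist, Apr 7→Reyes, Apr 8→Lindqvist, Apr 9→Leclerc, Apr 10→Reyes, Apr 11→Reyes.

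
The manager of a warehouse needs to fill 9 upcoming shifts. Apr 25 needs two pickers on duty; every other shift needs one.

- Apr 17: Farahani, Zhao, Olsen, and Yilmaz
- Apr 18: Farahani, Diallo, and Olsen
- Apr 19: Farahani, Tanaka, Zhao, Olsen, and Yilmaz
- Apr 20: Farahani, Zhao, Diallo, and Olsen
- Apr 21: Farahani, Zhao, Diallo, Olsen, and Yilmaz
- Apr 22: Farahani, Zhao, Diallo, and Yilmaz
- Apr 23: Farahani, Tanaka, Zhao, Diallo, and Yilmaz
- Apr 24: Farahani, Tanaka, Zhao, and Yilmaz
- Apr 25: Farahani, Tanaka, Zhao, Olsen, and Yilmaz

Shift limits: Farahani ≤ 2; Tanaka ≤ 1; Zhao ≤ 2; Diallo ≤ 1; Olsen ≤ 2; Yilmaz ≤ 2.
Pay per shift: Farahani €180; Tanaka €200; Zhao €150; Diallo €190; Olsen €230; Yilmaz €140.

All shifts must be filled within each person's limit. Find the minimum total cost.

Picking the cheapest available picker for each shift independently would cost €1460, but that ignores the shift limits.
An optimal schedule: Apr 17→Farahani, Apr 18→Farahani, Apr 19→Olsen, Apr 20→Zhao, Apr 21→Diallo, Apr 22→Zhao, Apr 23→Yilmaz, Apr 24→Tanaka, Apr 25→Olsen+Yilmaz.
Total: 180 + 180 + 230 + 150 + 190 + 150 + 140 + 200 + 230 + 140 = €1790.

€1790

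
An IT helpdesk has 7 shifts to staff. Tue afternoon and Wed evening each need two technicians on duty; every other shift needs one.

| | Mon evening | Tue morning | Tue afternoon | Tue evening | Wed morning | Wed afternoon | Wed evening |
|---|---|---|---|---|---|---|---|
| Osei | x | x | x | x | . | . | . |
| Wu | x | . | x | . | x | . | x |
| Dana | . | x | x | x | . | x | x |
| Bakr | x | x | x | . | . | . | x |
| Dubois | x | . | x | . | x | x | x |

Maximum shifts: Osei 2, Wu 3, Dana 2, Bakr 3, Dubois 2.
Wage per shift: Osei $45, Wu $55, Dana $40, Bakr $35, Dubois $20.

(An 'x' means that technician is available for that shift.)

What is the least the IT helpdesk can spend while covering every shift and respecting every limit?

$315

Picking the cheapest available technician for each shift independently would cost $245, but that ignores the shift limits.
An optimal schedule: Mon evening→Osei, Tue morning→Bakr, Tue afternoon→Bakr+Osei, Tue evening→Dana, Wed morning→Dubois, Wed afternoon→Dubois, Wed evening→Bakr+Dana.
Total: 45 + 35 + 35 + 45 + 40 + 20 + 20 + 35 + 40 = $315.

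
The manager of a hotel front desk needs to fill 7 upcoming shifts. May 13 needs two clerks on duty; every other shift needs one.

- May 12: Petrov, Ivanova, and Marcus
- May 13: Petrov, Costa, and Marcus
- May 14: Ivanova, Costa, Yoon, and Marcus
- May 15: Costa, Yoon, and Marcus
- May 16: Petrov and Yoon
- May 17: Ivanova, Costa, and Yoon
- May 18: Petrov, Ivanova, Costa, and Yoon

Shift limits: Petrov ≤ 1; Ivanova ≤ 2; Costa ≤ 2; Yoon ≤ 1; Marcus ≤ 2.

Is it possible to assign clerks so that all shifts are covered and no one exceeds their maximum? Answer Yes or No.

Yes

One valid schedule: May 12→Ivanova, May 13→Costa+Marcus, May 14→Marcus, May 15→Costa, May 16→Petrov, May 17→Ivanova, May 18→Yoon.
Loads: Petrov 1/1, Ivanova 2/2, Costa 2/2, Yoon 1/1, Marcus 2/2 — all within limits.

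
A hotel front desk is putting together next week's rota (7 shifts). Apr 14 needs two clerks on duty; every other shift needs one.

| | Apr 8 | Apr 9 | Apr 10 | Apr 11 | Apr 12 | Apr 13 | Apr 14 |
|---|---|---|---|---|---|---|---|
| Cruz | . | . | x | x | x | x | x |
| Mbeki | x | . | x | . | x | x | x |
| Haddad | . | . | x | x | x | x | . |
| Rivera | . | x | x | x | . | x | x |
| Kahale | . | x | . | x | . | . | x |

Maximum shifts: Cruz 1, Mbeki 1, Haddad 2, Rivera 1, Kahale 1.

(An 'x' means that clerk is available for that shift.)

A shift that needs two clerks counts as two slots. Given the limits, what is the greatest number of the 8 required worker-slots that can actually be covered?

Total capacity across all clerks is 1+1+2+1+1 = 6, and 8 slots are needed, so at most 6 can be filled.
An assignment achieving 6: Apr 8→Mbeki, Apr 9→Rivera, Apr 10→Haddad, Apr 11→Haddad, Apr 12→Cruz, Apr 14→Kahale.
Loads: Cruz 1/1, Mbeki 1/1, Haddad 2/2, Rivera 1/1, Kahale 1/1.

6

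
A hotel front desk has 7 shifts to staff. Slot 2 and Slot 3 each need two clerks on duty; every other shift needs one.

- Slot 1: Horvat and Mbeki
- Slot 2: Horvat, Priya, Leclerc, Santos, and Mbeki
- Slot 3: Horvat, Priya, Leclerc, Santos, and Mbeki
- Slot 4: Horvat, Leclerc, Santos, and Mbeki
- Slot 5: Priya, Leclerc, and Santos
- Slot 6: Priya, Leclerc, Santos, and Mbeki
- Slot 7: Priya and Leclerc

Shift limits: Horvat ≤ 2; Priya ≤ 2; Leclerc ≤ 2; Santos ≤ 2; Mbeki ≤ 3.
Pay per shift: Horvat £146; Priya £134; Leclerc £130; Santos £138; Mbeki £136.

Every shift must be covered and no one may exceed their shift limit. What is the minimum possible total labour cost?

Picking the cheapest available clerk for each shift independently would cost £1184, but that ignores the shift limits.
An optimal schedule: Slot 1→Mbeki, Slot 2→Priya+Santos, Slot 3→Mbeki+Santos, Slot 4→Mbeki, Slot 5→Leclerc, Slot 6→Priya, Slot 7→Leclerc.
Total: 136 + 134 + 138 + 136 + 138 + 136 + 130 + 134 + 130 = £1212.

£1212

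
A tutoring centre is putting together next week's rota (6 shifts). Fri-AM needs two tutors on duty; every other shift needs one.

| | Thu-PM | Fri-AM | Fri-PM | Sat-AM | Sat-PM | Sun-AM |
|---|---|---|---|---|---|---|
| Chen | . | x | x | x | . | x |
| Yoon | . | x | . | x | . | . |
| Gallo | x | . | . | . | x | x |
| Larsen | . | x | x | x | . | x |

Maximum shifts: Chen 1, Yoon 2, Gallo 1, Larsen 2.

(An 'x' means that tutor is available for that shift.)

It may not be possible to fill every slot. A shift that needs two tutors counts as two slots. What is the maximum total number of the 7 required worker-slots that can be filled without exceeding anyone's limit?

6

Total capacity across all tutors is 1+2+1+2 = 6, and 7 slots are needed, so at most 6 can be filled.
An assignment achieving 6: Thu-PM→Gallo, Fri-AM→Yoon+Larsen, Fri-PM→Chen, Sat-AM→Yoon, Sun-AM→Larsen.
Loads: Chen 1/1, Yoon 2/2, Gallo 1/1, Larsen 2/2.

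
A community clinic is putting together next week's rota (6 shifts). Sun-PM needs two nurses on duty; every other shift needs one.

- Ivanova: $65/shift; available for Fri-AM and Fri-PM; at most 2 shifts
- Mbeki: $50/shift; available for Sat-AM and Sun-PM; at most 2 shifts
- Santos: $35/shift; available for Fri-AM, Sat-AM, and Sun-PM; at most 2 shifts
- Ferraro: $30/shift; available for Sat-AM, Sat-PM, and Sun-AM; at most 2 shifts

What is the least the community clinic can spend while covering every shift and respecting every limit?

Fri-PM can only be covered by Ivanova, so that assignment is forced.
Sat-PM can only be covered by Ferraro, so that assignment is forced.
Sun-AM can only be covered by Ferraro, so that assignment is forced.
Picking the cheapest available nurse for each shift independently would cost $275, but that ignores the shift limits.
An optimal schedule: Fri-AM→Santos, Fri-PM→Ivanova, Sat-AM→Mbeki, Sat-PM→Ferraro, Sun-AM→Ferraro, Sun-PM→Santos+Mbeki.
Total: 35 + 65 + 50 + 30 + 30 + 35 + 50 = $295.

$295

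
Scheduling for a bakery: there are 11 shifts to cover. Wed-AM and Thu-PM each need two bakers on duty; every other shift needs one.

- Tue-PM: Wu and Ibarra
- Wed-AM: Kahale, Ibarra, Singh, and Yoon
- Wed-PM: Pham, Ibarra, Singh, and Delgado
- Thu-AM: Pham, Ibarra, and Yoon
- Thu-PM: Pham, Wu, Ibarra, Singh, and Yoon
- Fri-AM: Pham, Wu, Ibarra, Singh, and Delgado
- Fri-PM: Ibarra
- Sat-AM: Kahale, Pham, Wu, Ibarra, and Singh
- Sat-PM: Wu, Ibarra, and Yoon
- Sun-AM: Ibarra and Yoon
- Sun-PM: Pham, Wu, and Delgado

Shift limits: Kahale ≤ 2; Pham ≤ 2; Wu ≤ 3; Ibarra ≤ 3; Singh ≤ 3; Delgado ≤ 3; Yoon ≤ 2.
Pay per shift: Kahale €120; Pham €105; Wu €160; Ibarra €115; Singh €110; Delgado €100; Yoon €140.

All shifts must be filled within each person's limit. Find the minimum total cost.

Fri-PM can only be covered by Ibarra, so that assignment is forced.
Picking the cheapest available baker for each shift independently would cost €1410, but that ignores the shift limits.
An optimal schedule: Tue-PM→Ibarra, Wed-AM→Singh+Kahale, Wed-PM→Delgado, Thu-AM→Pham, Thu-PM→Pham+Singh, Fri-AM→Delgado, Fri-PM→Ibarra, Sat-AM→Singh, Sat-PM→Yoon, Sun-AM→Ibarra, Sun-PM→Delgado.
Total: 115 + 110 + 120 + 100 + 105 + 105 + 110 + 100 + 115 + 110 + 140 + 115 + 100 = €1445.

€1445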